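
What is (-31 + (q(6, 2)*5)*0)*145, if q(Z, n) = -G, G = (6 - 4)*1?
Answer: -4495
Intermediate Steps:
G = 2 (G = 2*1 = 2)
q(Z, n) = -2 (q(Z, n) = -1*2 = -2)
(-31 + (q(6, 2)*5)*0)*145 = (-31 - 2*5*0)*145 = (-31 - 10*0)*145 = (-31 + 0)*145 = -31*145 = -4495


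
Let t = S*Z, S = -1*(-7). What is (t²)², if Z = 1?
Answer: 2401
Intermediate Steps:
S = 7
t = 7 (t = 7*1 = 7)
(t²)² = (7²)² = 49² = 2401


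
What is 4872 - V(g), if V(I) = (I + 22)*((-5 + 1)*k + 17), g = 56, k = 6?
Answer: 5418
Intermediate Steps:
V(I) = -154 - 7*I (V(I) = (I + 22)*((-5 + 1)*6 + 17) = (22 + I)*(-4*6 + 17) = (22 + I)*(-24 + 17) = (22 + I)*(-7) = -154 - 7*I)
4872 - V(g) = 4872 - (-154 - 7*56) = 4872 - (-154 - 392) = 4872 - 1*(-546) = 4872 + 546 = 5418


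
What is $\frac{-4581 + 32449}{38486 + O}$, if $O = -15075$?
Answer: $\frac{27868}{23411} \approx 1.1904$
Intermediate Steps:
$\frac{-4581 + 32449}{38486 + O} = \frac{-4581 + 32449}{38486 - 15075} = \frac{27868}{23411}$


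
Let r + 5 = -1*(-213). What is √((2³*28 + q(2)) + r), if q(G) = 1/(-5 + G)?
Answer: √3885/3 ≈ 20.777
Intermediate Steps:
r = 208 (r = -5 - 1*(-213) = -5 + 213 = 208)
√((2³*28 + q(2)) + r) = √((2³*28 + 1/(-5 + 2)) + 208) = √((8*28 + 1/(-3)) + 208) = √((224 - ⅓) + 208) = √(671/3 + 208) = √(1295/3) = √3885/3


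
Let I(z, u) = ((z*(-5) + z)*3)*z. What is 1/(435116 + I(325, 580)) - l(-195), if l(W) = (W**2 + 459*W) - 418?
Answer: 43199064831/832384 ≈ 51898.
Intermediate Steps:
l(W) = -418 + W**2 + 459*W
I(z, u) = -12*z**2 (I(z, u) = ((-5*z + z)*3)*z = (-4*z*3)*z = (-12*z)*z = -12*z**2)
1/(435116 + I(325, 580)) - l(-195) = 1/(435116 - 12*325**2) - (-418 + (-195)**2 + 459*(-195)) = 1/(435116 - 12*105625) - (-418 + 38025 - 89505) = 1/(435116 - 1267500) - 1*(-51898) = 1/(-832384) + 51898 = -1/832384 + 51898 = 43199064831/832384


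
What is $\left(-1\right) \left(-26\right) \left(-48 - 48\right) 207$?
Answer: $-516672$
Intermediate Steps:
$\left(-1\right) \left(-26\right) \left(-48 - 48\right) 207 = 26 \left(-48 - 48\right) 207 = 26 \left(-96\right) 207 = \left(-2496\right) 207 = -516672$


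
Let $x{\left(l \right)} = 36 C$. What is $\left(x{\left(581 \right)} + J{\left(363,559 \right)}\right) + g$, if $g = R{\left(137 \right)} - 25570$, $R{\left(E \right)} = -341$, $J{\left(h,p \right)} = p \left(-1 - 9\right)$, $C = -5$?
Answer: $-31681$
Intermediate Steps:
$J{\left(h,p \right)} = - 10 p$ ($J{\left(h,p \right)} = p \left(-10\right) = - 10 p$)
$x{\left(l \right)} = -180$ ($x{\left(l \right)} = 36 \left(-5\right) = -180$)
$g = -25911$ ($g = -341 - 25570 = -25911$)
$\left(x{\left(581 \right)} + J{\left(363,559 \right)}\right) + g = \left(-180 - 5590\right) - 25911 = -5770 - 25911 = -31681$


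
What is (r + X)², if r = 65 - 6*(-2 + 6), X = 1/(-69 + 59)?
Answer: 167281/100 ≈ 1672.8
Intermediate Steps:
X = -⅒ (X = 1/(-10) = -⅒ ≈ -0.10000)
r = 41 (r = 65 - 6*4 = 65 - 24 = 41)
(r + X)² = (41 - ⅒)² = (409/10)² = 167281/100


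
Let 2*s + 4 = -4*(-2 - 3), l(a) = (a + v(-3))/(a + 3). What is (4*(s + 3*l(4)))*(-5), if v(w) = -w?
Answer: -220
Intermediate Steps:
l(a) = 1 (l(a) = (a - 1*(-3))/(a + 3) = (a + 3)/(3 + a) = (3 + a)/(3 + a) = 1)
s = 8 (s = -2 + (-4*(-2 - 3))/2 = -2 + (-4*(-5))/2 = -2 + (½)*20 = -2 + 10 = 8)
(4*(s + 3*l(4)))*(-5) = (4*(8 + 3*1))*(-5) = (4*(8 + 3))*(-5) = (4*11)*(-5) = 44*(-5) = -220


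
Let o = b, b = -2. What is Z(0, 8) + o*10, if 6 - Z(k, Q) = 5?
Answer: -19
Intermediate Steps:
Z(k, Q) = 1 (Z(k, Q) = 6 - 1*5 = 6 - 5 = 1)
o = -2
Z(0, 8) + o*10 = 1 - 2*10 = 1 - 20 = -19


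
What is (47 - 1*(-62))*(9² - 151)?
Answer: -7630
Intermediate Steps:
(47 - 1*(-62))*(9² - 151) = (47 + 62)*(81 - 151) = 109*(-70) = -7630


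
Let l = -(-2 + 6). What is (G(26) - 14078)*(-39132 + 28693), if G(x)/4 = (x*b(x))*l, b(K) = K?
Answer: 259868466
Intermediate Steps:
l = -4 (l = -1*4 = -4)
G(x) = -16*x**2 (G(x) = 4*((x*x)*(-4)) = 4*(x**2*(-4)) = 4*(-4*x**2) = -16*x**2)
(G(26) - 14078)*(-39132 + 28693) = (-16*26**2 - 14078)*(-39132 + 28693) = (-16*676 - 14078)*(-10439) = (-10816 - 14078)*(-10439) = -24894*(-10439) = 259868466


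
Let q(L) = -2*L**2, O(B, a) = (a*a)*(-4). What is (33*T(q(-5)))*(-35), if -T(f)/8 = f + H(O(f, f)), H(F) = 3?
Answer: -434280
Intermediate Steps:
O(B, a) = -4*a**2 (O(B, a) = a**2*(-4) = -4*a**2)
T(f) = -24 - 8*f (T(f) = -8*(f + 3) = -8*(3 + f) = -24 - 8*f)
(33*T(q(-5)))*(-35) = (33*(-24 - (-16)*(-5)**2))*(-35) = (33*(-24 - (-16)*25))*(-35) = (33*(-24 - 8*(-50)))*(-35) = (33*(-24 + 400))*(-35) = (33*376)*(-35) = 12408*(-35) = -434280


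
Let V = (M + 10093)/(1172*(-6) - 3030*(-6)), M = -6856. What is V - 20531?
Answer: -76292117/3716 ≈ -20531.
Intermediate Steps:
V = 1079/3716 (V = (-6856 + 10093)/(1172*(-6) - 3030*(-6)) = 3237/(-7032 + 18180) = 3237/11148 = 3237*(1/11148) = 1079/3716 ≈ 0.29037)
V - 20531 = 1079/3716 - 20531 = -76292117/3716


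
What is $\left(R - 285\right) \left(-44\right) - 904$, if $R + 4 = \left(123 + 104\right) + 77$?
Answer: $-1564$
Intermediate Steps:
$R = 300$ ($R = -4 + \left(\left(123 + 104\right) + 77\right) = -4 + \left(227 + 77\right) = -4 + 304 = 300$)
$\left(R - 285\right) \left(-44\right) - 904 = \left(300 - 285\right) \left(-44\right) - 904 = 15 \left(-44\right) - 904 = -660 - 904 = -1564$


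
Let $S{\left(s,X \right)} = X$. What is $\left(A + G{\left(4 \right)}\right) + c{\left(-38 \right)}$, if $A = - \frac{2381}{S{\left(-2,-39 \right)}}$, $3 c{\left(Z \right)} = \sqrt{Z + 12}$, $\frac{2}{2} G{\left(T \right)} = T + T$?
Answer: $\frac{2693}{39} + \frac{i \sqrt{26}}{3} \approx 69.051 + 1.6997 i$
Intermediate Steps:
$G{\left(T \right)} = 2 T$ ($G{\left(T \right)} = T + T = 2 T$)
$c{\left(Z \right)} = \frac{\sqrt{12 + Z}}{3}$ ($c{\left(Z \right)} = \frac{\sqrt{Z + 12}}{3} = \frac{\sqrt{12 + Z}}{3}$)
$A = \frac{2381}{39}$ ($A = - \frac{2381}{-39} = \left(-2381\right) \left(- \frac{1}{39}\right) = \frac{2381}{39} \approx 61.051$)
$\left(A + G{\left(4 \right)}\right) + c{\left(-38 \right)} = \left(\frac{2381}{39} + 2 \cdot 4\right) + \frac{\sqrt{12 - 38}}{3} = \left(\frac{2381}{39} + 8\right) + \frac{\sqrt{-26}}{3} = \frac{2693}{39} + \frac{i \sqrt{26}}{3}$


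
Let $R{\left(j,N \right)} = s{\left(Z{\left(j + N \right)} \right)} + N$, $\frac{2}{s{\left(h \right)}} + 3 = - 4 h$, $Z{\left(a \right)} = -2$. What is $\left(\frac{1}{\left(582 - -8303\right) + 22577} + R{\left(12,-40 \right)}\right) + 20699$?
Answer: $\frac{3249930219}{157310} \approx 20659.0$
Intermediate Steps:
$s{\left(h \right)} = \frac{2}{-3 - 4 h}$
$R{\left(j,N \right)} = \frac{2}{5} + N$ ($R{\left(j,N \right)} = - \frac{2}{3 + 4 \left(-2\right)} + N = - \frac{2}{3 - 8} + N = - \frac{2}{-5} + N = \left(-2\right) \left(- \frac{1}{5}\right) + N = \frac{2}{5} + N$)
$\left(\frac{1}{\left(582 - -8303\right) + 22577} + R{\left(12,-40 \right)}\right) + 20699 = \left(\frac{1}{\left(582 - -8303\right) + 22577} + \left(\frac{2}{5} - 40\right)\right) + 20699 = \left(\frac{1}{\left(582 + 8303\right) + 22577} - \frac{198}{5}\right) + 20699 = \left(\frac{1}{8885 + 22577} - \frac{198}{5}\right) + 20699 = \left(\frac{1}{31462} - \frac{198}{5}\right) + 20699 = - \frac{6229471}{157310} + 20699 = \frac{3249930219}{157310}$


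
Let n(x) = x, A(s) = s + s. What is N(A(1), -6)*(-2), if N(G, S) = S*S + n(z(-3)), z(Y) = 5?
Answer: -82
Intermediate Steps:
A(s) = 2*s
N(G, S) = 5 + S**2 (N(G, S) = S*S + 5 = S**2 + 5 = 5 + S**2)
N(A(1), -6)*(-2) = (5 + (-6)**2)*(-2) = (5 + 36)*(-2) = 41*(-2) = -82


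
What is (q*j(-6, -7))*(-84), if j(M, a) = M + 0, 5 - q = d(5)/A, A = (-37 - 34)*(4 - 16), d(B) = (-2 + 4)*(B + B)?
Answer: 178080/71 ≈ 2508.2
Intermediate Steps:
d(B) = 4*B (d(B) = 2*(2*B) = 4*B)
A = 852 (A = -71*(-12) = 852)
q = 1060/213 (q = 5 - 4*5/852 = 5 - 20/852 = 5 - 1*5/213 = 5 - 5/213 = 1060/213 ≈ 4.9765)
j(M, a) = M
(q*j(-6, -7))*(-84) = ((1060/213)*(-6))*(-84) = -2120/71*(-84) = 178080/71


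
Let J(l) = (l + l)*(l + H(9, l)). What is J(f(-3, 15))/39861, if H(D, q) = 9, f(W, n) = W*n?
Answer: 360/4429 ≈ 0.081282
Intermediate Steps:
J(l) = 2*l*(9 + l) (J(l) = (l + l)*(l + 9) = (2*l)*(9 + l) = 2*l*(9 + l))
J(f(-3, 15))/39861 = (2*(-3*15)*(9 - 3*15))/39861 = (2*(-45)*(9 - 45))*(1/39861) = (2*(-45)*(-36))*(1/39861) = 3240*(1/39861) = 360/4429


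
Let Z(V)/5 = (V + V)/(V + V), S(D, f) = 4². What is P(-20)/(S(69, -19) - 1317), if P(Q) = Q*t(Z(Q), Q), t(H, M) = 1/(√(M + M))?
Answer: -I*√10/1301 ≈ -0.0024307*I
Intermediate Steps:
S(D, f) = 16
Z(V) = 5 (Z(V) = 5*((V + V)/(V + V)) = 5*((2*V)/((2*V))) = 5*((2*V)*(1/(2*V))) = 5*1 = 5)
t(H, M) = √2/(2*√M) (t(H, M) = 1/(√(2*M)) = 1/(√2*√M) = √2/(2*√M))
P(Q) = √2*√Q/2 (P(Q) = Q*(√2/(2*√Q)) = √2*√Q/2)
P(-20)/(S(69, -19) - 1317) = (√2*√(-20)/2)/(16 - 1317) = (√2*(2*I*√5)/2)/(-1301) = (I*√10)*(-1/1301) = -I*√10/1301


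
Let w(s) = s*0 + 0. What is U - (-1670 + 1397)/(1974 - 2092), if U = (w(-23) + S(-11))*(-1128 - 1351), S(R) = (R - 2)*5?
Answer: 19013657/118 ≈ 1.6113e+5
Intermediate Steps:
w(s) = 0 (w(s) = 0 + 0 = 0)
S(R) = -10 + 5*R (S(R) = (-2 + R)*5 = -10 + 5*R)
U = 161135 (U = (0 + (-10 + 5*(-11)))*(-1128 - 1351) = (0 + (-10 - 55))*(-2479) = (0 - 65)*(-2479) = -65*(-2479) = 161135)
U - (-1670 + 1397)/(1974 - 2092) = 161135 - (-1670 + 1397)/(1974 - 2092) = 161135 - (-273)/(-118) = 161135 - (-273)*(-1)/118 = 161135 - 1*273/118 = 161135 - 273/118 = 19013657/118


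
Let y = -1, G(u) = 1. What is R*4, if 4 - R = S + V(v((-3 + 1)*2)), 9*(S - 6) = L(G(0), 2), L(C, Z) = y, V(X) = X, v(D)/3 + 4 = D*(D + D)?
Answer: -3092/9 ≈ -343.56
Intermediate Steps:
v(D) = -12 + 6*D² (v(D) = -12 + 3*(D*(D + D)) = -12 + 3*(D*(2*D)) = -12 + 3*(2*D²) = -12 + 6*D²)
L(C, Z) = -1
S = 53/9 (S = 6 + (⅑)*(-1) = 6 - ⅑ = 53/9 ≈ 5.8889)
R = -773/9 (R = 4 - (53/9 + (-12 + 6*((-3 + 1)*2)²)) = 4 - (53/9 + (-12 + 6*(-2*2)²)) = 4 - (53/9 + (-12 + 6*(-4)²)) = 4 - (53/9 + (-12 + 6*16)) = 4 - (53/9 + (-12 + 96)) = 4 - (53/9 + 84) = 4 - 1*809/9 = 4 - 809/9 = -773/9 ≈ -85.889)
R*4 = -773/9*4 = -3092/9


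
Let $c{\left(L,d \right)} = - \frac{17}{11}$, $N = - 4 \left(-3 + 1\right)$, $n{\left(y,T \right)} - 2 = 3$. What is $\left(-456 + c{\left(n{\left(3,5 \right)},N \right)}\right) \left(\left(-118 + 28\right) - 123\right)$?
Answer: $\frac{1072029}{11} \approx 97457.0$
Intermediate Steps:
$n{\left(y,T \right)} = 5$ ($n{\left(y,T \right)} = 2 + 3 = 5$)
$N = 8$ ($N = \left(-4\right) \left(-2\right) = 8$)
$c{\left(L,d \right)} = - \frac{17}{11}$ ($c{\left(L,d \right)} = \left(-17\right) \frac{1}{11} = - \frac{17}{11}$)
$\left(-456 + c{\left(n{\left(3,5 \right)},N \right)}\right) \left(\left(-118 + 28\right) - 123\right) = \left(-456 - \frac{17}{11}\right) \left(\left(-118 + 28\right) - 123\right) = - \frac{5033 \left(-90 - 123\right)}{11} = \left(- \frac{5033}{11}\right) \left(-213\right) = \frac{1072029}{11}$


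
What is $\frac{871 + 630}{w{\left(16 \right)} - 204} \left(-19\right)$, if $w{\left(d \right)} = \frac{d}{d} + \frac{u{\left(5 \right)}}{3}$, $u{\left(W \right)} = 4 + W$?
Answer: $\frac{28519}{200} \approx 142.59$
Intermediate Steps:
$w{\left(d \right)} = 4$ ($w{\left(d \right)} = \frac{d}{d} + \frac{4 + 5}{3} = 1 + 9 \cdot \frac{1}{3} = 1 + 3 = 4$)
$\frac{871 + 630}{w{\left(16 \right)} - 204} \left(-19\right) = \frac{871 + 630}{4 - 204} \left(-19\right) = \frac{1501}{-200} \left(-19\right) = 1501 \left(- \frac{1}{200}\right) \left(-19\right) = \left(- \frac{1501}{200}\right) \left(-19\right) = \frac{28519}{200}$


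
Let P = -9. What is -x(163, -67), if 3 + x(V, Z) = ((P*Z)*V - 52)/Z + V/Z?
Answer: 98601/67 ≈ 1471.7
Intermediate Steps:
x(V, Z) = -3 + V/Z + (-52 - 9*V*Z)/Z (x(V, Z) = -3 + (((-9*Z)*V - 52)/Z + V/Z) = -3 + ((-9*V*Z - 52)/Z + V/Z) = -3 + ((-52 - 9*V*Z)/Z + V/Z) = -3 + (V/Z + (-52 - 9*V*Z)/Z) = -3 + V/Z + (-52 - 9*V*Z)/Z)
-x(163, -67) = -(-3 - 52/(-67) - 9*163 + 163/(-67)) = -(-3 - 52*(-1/67) - 1467 + 163*(-1/67)) = -(-3 + 52/67 - 1467 - 163/67) = -1*(-98601/67) = 98601/67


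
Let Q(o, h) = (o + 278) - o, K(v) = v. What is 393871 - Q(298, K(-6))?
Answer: 393593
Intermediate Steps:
Q(o, h) = 278 (Q(o, h) = (278 + o) - o = 278)
393871 - Q(298, K(-6)) = 393871 - 1*278 = 393871 - 278 = 393593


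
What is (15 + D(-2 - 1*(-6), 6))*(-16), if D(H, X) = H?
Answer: -304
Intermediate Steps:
(15 + D(-2 - 1*(-6), 6))*(-16) = (15 + (-2 - 1*(-6)))*(-16) = (15 + (-2 + 6))*(-16) = (15 + 4)*(-16) = 19*(-16) = -304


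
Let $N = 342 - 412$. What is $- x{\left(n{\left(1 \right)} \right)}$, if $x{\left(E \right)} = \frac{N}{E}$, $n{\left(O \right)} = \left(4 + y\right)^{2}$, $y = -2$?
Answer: $\frac{35}{2} \approx 17.5$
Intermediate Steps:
$N = -70$
$n{\left(O \right)} = 4$ ($n{\left(O \right)} = \left(4 - 2\right)^{2} = 2^{2} = 4$)
$x{\left(E \right)} = - \frac{70}{E}$
$- x{\left(n{\left(1 \right)} \right)} = - \frac{-70}{4} = \left(-1\right) \left(- \frac{35}{2}\right) = \frac{35}{2}$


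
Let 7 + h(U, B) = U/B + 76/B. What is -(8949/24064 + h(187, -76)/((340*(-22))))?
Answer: -31915365/85499392 ≈ -0.37328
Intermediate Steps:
h(U, B) = -7 + 76/B + U/B (h(U, B) = -7 + (U/B + 76/B) = -7 + (76/B + U/B) = -7 + 76/B + U/B)
-(8949/24064 + h(187, -76)/((340*(-22)))) = -(8949/24064 + ((76 + 187 - 7*(-76))/(-76))/((340*(-22)))) = -(8949*(1/24064) - (76 + 187 + 532)/76/(-7480)) = -(8949/24064 - 1/76*795*(-1/7480)) = -(8949/24064 - 795/76*(-1/7480)) = -(8949/24064 + 159/113696) = -1*31915365/85499392 = -31915365/85499392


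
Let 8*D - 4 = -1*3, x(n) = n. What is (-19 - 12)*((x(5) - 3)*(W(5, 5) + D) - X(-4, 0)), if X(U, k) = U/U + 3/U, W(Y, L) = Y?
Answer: -310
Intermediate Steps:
D = 1/8 (D = 1/2 + (-1*3)/8 = 1/2 + (1/8)*(-3) = 1/2 - 3/8 = 1/8 ≈ 0.12500)
X(U, k) = 1 + 3/U
(-19 - 12)*((x(5) - 3)*(W(5, 5) + D) - X(-4, 0)) = (-19 - 12)*((5 - 3)*(5 + 1/8) - (3 - 4)/(-4)) = -31*(2*(41/8) - (-1)*(-1)/4) = -31*(41/4 - 1*1/4) = -31*(41/4 - 1/4) = -31*10 = -310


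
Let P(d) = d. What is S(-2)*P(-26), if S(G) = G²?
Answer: -104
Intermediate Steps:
S(-2)*P(-26) = (-2)²*(-26) = 4*(-26) = -104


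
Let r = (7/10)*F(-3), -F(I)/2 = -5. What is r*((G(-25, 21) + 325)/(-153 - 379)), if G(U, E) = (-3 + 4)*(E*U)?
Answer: 50/19 ≈ 2.6316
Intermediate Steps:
F(I) = 10 (F(I) = -2*(-5) = 10)
G(U, E) = E*U (G(U, E) = 1*(E*U) = E*U)
r = 7 (r = (7/10)*10 = 7)
r*((G(-25, 21) + 325)/(-153 - 379)) = 7*((21*(-25) + 325)/(-153 - 379)) = 7*((-525 + 325)/(-532)) = 7*(-200*(-1/532)) = 7*(50/133) = 50/19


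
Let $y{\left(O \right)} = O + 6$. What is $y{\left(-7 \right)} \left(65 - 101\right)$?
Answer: $36$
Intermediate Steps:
$y{\left(O \right)} = 6 + O$
$y{\left(-7 \right)} \left(65 - 101\right) = \left(6 - 7\right) \left(65 - 101\right) = \left(-1\right) \left(-36\right) = 36$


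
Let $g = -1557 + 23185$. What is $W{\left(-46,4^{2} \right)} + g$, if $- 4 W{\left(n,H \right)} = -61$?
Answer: $\frac{86573}{4} \approx 21643.0$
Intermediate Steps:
$g = 21628$
$W{\left(n,H \right)} = \frac{61}{4}$ ($W{\left(n,H \right)} = \left(- \frac{1}{4}\right) \left(-61\right) = \frac{61}{4}$)
$W{\left(-46,4^{2} \right)} + g = \frac{61}{4} + 21628 = \frac{86573}{4}$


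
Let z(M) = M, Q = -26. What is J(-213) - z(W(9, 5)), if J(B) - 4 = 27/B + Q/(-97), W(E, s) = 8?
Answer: -26575/6887 ≈ -3.8587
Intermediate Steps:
J(B) = 414/97 + 27/B (J(B) = 4 + (27/B - 26/(-97)) = 4 + (27/B - 26*(-1/97)) = 4 + (27/B + 26/97) = 4 + (26/97 + 27/B) = 414/97 + 27/B)
J(-213) - z(W(9, 5)) = (414/97 + 27/(-213)) - 1*8 = (414/97 + 27*(-1/213)) - 8 = (414/97 - 9/71) - 8 = 28521/6887 - 8 = -26575/6887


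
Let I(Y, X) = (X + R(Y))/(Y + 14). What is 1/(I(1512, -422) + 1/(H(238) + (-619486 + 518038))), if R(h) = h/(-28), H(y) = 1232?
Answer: -10923544/3407453 ≈ -3.2058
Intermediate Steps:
R(h) = -h/28 (R(h) = h*(-1/28) = -h/28)
I(Y, X) = (X - Y/28)/(14 + Y) (I(Y, X) = (X - Y/28)/(Y + 14) = (X - Y/28)/(14 + Y))
1/(I(1512, -422) + 1/(H(238) + (-619486 + 518038))) = 1/((-422 - 1/28*1512)/(14 + 1512) + 1/(1232 + (-619486 + 518038))) = 1/((-422 - 54)/1526 + 1/(1232 - 101448)) = 1/((1/1526)*(-476) + 1/(-100216)) = 1/(-34/109 - 1/100216) = 1/(-3407453/10923544) = -10923544/3407453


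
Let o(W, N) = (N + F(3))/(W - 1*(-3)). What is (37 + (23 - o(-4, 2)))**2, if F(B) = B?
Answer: 4225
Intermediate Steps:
o(W, N) = (3 + N)/(3 + W) (o(W, N) = (N + 3)/(W - 1*(-3)) = (3 + N)/(W + 3) = (3 + N)/(3 + W))
(37 + (23 - o(-4, 2)))**2 = (37 + (23 - (3 + 2)/(3 - 4)))**2 = (37 + (23 - 5/(-1)))**2 = (37 + (23 - (-1)*5))**2 = (37 + (23 - 1*(-5)))**2 = (37 + (23 + 5))**2 = (37 + 28)**2 = 65**2 = 4225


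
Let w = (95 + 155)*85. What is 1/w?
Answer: 1/21250 ≈ 4.7059e-5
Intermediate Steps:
w = 21250 (w = 250*85 = 21250)
1/w = 1/21250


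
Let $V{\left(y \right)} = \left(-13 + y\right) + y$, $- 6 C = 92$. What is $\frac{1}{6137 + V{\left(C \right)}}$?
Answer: $\frac{3}{18280} \approx 0.00016411$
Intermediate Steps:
$C = - \frac{46}{3}$ ($C = \left(- \frac{1}{6}\right) 92 = - \frac{46}{3} \approx -15.333$)
$V{\left(y \right)} = -13 + 2 y$
$\frac{1}{6137 + V{\left(C \right)}} = \frac{1}{6137 + \left(-13 + 2 \left(- \frac{46}{3}\right)\right)} = \frac{1}{6137 - \frac{131}{3}} = \frac{1}{\frac{18280}{3}} = \frac{3}{18280}$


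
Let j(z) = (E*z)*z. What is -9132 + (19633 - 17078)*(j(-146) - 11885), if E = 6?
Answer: 296398973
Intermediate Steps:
j(z) = 6*z**2 (j(z) = (6*z)*z = 6*z**2)
-9132 + (19633 - 17078)*(j(-146) - 11885) = -9132 + (19633 - 17078)*(6*(-146)**2 - 11885) = -9132 + 2555*(6*21316 - 11885) = -9132 + 2555*(127896 - 11885) = -9132 + 2555*116011 = -9132 + 296408105 = 296398973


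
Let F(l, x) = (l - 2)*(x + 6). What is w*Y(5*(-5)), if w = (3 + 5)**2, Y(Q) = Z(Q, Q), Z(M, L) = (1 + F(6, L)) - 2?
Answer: -4928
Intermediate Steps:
F(l, x) = (-2 + l)*(6 + x)
Z(M, L) = 23 + 4*L (Z(M, L) = (1 + (-12 - 2*L + 6*6 + 6*L)) - 2 = (1 + (-12 - 2*L + 36 + 6*L)) - 2 = (1 + (24 + 4*L)) - 2 = (25 + 4*L) - 2 = 23 + 4*L)
Y(Q) = 23 + 4*Q
w = 64 (w = 8**2 = 64)
w*Y(5*(-5)) = 64*(23 + 4*(5*(-5))) = 64*(23 + 4*(-25)) = 64*(23 - 100) = 64*(-77) = -4928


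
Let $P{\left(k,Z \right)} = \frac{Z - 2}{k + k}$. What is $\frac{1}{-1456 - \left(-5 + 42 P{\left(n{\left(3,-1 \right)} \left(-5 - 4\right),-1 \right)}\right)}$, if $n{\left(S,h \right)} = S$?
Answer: $- \frac{3}{4360} \approx -0.00068807$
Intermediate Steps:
$P{\left(k,Z \right)} = \frac{-2 + Z}{2 k}$
$\frac{1}{-1456 - \left(-5 + 42 P{\left(n{\left(3,-1 \right)} \left(-5 - 4\right),-1 \right)}\right)} = \frac{1}{-1456 + \left(5 - 42 \frac{-2 - 1}{2 \cdot 3 \left(-5 - 4\right)}\right)} = \frac{1}{-1456 + \left(5 - 42 \cdot \frac{1}{2} \frac{1}{3 \left(-9\right)} \left(-3\right)\right)} = \frac{1}{-1456 + \left(5 - 42 \cdot \frac{1}{2} \frac{1}{-27} \left(-3\right)\right)} = \frac{1}{-1456 + \left(5 - 42 \cdot \frac{1}{2} \left(- \frac{1}{27}\right) \left(-3\right)\right)} = \frac{1}{-1456 + \left(5 - \frac{7}{3}\right)} = \frac{1}{-1456 + \frac{8}{3}} = \frac{1}{- \frac{4360}{3}} = - \frac{3}{4360}$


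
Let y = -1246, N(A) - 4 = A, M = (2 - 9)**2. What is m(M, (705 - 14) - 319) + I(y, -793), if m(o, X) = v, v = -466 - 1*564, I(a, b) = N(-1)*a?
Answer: -4768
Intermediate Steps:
M = 49 (M = (-7)**2 = 49)
N(A) = 4 + A
I(a, b) = 3*a (I(a, b) = (4 - 1)*a = 3*a)
v = -1030 (v = -466 - 564 = -1030)
m(o, X) = -1030
m(M, (705 - 14) - 319) + I(y, -793) = -1030 + 3*(-1246) = -1030 - 3738 = -4768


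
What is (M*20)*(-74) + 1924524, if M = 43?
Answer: 1860884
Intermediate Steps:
(M*20)*(-74) + 1924524 = (43*20)*(-74) + 1924524 = 860*(-74) + 1924524 = -63640 + 1924524 = 1860884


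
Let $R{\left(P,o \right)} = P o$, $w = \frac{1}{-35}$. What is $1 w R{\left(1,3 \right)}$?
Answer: $- \frac{3}{35} \approx -0.085714$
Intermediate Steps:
$w = - \frac{1}{35} \approx -0.028571$
$1 w R{\left(1,3 \right)} = 1 \left(- \frac{1}{35}\right) 1 \cdot 3 = \left(- \frac{1}{35}\right) 3 = - \frac{3}{35}$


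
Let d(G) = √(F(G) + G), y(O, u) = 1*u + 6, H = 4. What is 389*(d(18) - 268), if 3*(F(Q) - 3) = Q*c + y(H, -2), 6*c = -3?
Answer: -104252 + 389*√174/3 ≈ -1.0254e+5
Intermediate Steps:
c = -½ (c = (⅙)*(-3) = -½ ≈ -0.50000)
y(O, u) = 6 + u (y(O, u) = u + 6 = 6 + u)
F(Q) = 13/3 - Q/6 (F(Q) = 3 + (Q*(-½) + (6 - 2))/3 = 3 + (-Q/2 + 4)/3 = 3 + (4 - Q/2)/3 = 3 + (4/3 - Q/6) = 13/3 - Q/6)
d(G) = √(13/3 + 5*G/6) (d(G) = √((13/3 - G/6) + G) = √(13/3 + 5*G/6))
389*(d(18) - 268) = 389*(√(156 + 30*18)/6 - 268) = 389*(√(156 + 540)/6 - 268) = 389*(√696/6 - 268) = 389*((2*√174)/6 - 268) = 389*(√174/3 - 268) = 389*(-268 + √174/3) = -104252 + 389*√174/3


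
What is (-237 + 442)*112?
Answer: 22960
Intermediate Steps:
(-237 + 442)*112 = 205*112 = 22960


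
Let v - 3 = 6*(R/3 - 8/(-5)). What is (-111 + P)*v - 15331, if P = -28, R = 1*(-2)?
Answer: -82632/5 ≈ -16526.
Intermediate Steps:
R = -2
v = 43/5 (v = 3 + 6*(-2/3 - 8/(-5)) = 3 + 6*(-2*⅓ - 8*(-⅕)) = 3 + 6*(-⅔ + 8/5) = 3 + 6*(14/15) = 3 + 28/5 = 43/5 ≈ 8.6000)
(-111 + P)*v - 15331 = (-111 - 28)*(43/5) - 15331 = -139*43/5 - 15331 = -5977/5 - 15331 = -82632/5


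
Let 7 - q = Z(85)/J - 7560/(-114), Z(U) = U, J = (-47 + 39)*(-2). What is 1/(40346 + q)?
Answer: 304/12245537 ≈ 2.4825e-5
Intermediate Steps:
J = 16 (J = -8*(-2) = 16)
q = -19647/304 (q = 7 - (85/16 - 7560/(-114)) = 7 - (85*(1/16) - 7560*(-1/114)) = 7 - (85/16 + 1260/19) = 7 - 1*21775/304 = 7 - 21775/304 = -19647/304 ≈ -64.628)
1/(40346 + q) = 1/(40346 - 19647/304) = 1/(12245537/304) = 304/12245537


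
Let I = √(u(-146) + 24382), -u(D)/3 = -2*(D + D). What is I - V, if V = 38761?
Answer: -38761 + √22630 ≈ -38611.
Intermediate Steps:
u(D) = 12*D (u(D) = -(-6)*(D + D) = -(-6)*2*D = -(-12)*D = 12*D)
I = √22630 (I = √(12*(-146) + 24382) = √(-1752 + 24382) = √22630 ≈ 150.43)
I - V = √22630 - 1*38761 = √22630 - 38761 = -38761 + √22630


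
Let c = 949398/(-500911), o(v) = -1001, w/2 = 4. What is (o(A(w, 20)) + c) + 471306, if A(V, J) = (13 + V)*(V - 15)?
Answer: 235579998457/500911 ≈ 4.7030e+5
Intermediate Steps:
w = 8 (w = 2*4 = 8)
A(V, J) = (-15 + V)*(13 + V) (A(V, J) = (13 + V)*(-15 + V) = (-15 + V)*(13 + V))
c = -949398/500911 (c = 949398*(-1/500911) = -949398/500911 ≈ -1.8953)
(o(A(w, 20)) + c) + 471306 = (-1001 - 949398/500911) + 471306 = -502361309/500911 + 471306 = 235579998457/500911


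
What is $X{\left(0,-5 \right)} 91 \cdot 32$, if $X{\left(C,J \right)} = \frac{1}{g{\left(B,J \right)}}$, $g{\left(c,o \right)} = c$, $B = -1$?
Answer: $-2912$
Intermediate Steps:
$X{\left(C,J \right)} = -1$ ($X{\left(C,J \right)} = \frac{1}{-1} = -1$)
$X{\left(0,-5 \right)} 91 \cdot 32 = \left(-1\right) 91 \cdot 32 = \left(-91\right) 32 = -2912$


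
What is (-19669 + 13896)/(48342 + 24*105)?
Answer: -5773/50862 ≈ -0.11350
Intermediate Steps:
(-19669 + 13896)/(48342 + 24*105) = -5773/(48342 + 2520) = -5773/50862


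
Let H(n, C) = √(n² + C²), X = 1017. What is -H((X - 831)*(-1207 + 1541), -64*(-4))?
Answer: -4*√241216057 ≈ -62125.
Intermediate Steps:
H(n, C) = √(C² + n²)
-H((X - 831)*(-1207 + 1541), -64*(-4)) = -√((-64*(-4))² + ((1017 - 831)*(-1207 + 1541))²) = -√(256² + (186*334)²) = -√(65536 + 62124²) = -√(65536 + 3859391376) = -√3859456912 = -4*√241216057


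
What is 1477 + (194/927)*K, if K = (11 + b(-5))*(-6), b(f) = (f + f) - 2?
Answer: 456781/309 ≈ 1478.3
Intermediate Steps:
b(f) = -2 + 2*f (b(f) = 2*f - 2 = -2 + 2*f)
K = 6 (K = (11 + (-2 + 2*(-5)))*(-6) = (11 + (-2 - 10))*(-6) = (11 - 12)*(-6) = -1*(-6) = 6)
1477 + (194/927)*K = 1477 + (194/927)*6 = 1477 + 388/309 = 456781/309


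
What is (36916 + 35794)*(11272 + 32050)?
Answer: 3149942620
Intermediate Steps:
(36916 + 35794)*(11272 + 32050) = 72710*43322 = 3149942620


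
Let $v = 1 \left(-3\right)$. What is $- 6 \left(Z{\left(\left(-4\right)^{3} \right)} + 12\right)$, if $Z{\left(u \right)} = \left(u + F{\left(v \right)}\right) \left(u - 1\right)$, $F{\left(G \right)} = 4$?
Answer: $-23472$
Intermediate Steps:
$v = -3$
$Z{\left(u \right)} = \left(-1 + u\right) \left(4 + u\right)$ ($Z{\left(u \right)} = \left(u + 4\right) \left(u - 1\right) = \left(4 + u\right) \left(-1 + u\right) = \left(-1 + u\right) \left(4 + u\right)$)
$- 6 \left(Z{\left(\left(-4\right)^{3} \right)} + 12\right) = - 6 \left(\left(-4 + \left(\left(-4\right)^{3}\right)^{2} + 3 \left(-4\right)^{3}\right) + 12\right) = - 6 \left(\left(-4 + \left(-64\right)^{2} + 3 \left(-64\right)\right) + 12\right) = - 6 \left(\left(-4 + 4096 - 192\right) + 12\right) = - 6 \left(3900 + 12\right) = \left(-6\right) 3912 = -23472$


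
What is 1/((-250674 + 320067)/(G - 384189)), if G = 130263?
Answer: -84642/23131 ≈ -3.6592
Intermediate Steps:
1/((-250674 + 320067)/(G - 384189)) = 1/((-250674 + 320067)/(130263 - 384189)) = 1/(69393/(-253926)) = 1/(69393*(-1/253926)) = 1/(-23131/84642) = -84642/23131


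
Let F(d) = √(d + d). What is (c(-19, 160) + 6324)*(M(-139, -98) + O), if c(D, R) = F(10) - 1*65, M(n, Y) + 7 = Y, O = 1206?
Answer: 6891159 + 2202*√5 ≈ 6.8961e+6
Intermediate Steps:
F(d) = √2*√d (F(d) = √(2*d) = √2*√d)
M(n, Y) = -7 + Y
c(D, R) = -65 + 2*√5 (c(D, R) = √2*√10 - 1*65 = 2*√5 - 65 = -65 + 2*√5)
(c(-19, 160) + 6324)*(M(-139, -98) + O) = ((-65 + 2*√5) + 6324)*((-7 - 98) + 1206) = (6259 + 2*√5)*(-105 + 1206) = (6259 + 2*√5)*1101 = 6891159 + 2202*√5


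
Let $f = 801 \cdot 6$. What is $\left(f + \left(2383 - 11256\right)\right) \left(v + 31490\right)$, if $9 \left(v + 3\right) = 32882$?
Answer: $- \frac{1286249755}{9} \approx -1.4292 \cdot 10^{8}$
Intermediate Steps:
$f = 4806$
$v = \frac{32855}{9}$ ($v = -3 + \frac{1}{9} \cdot 32882 = -3 + \frac{32882}{9} = \frac{32855}{9} \approx 3650.6$)
$\left(f + \left(2383 - 11256\right)\right) \left(v + 31490\right) = \left(4806 + \left(2383 - 11256\right)\right) \left(\frac{32855}{9} + 31490\right) = \left(4806 + \left(2383 - 11256\right)\right) \frac{316265}{9} = \left(4806 - 8873\right) \frac{316265}{9} = \left(-4067\right) \frac{316265}{9} = - \frac{1286249755}{9}$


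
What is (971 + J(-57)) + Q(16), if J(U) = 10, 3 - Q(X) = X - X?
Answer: 984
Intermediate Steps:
Q(X) = 3 (Q(X) = 3 - (X - X) = 3 - 1*0 = 3 + 0 = 3)
(971 + J(-57)) + Q(16) = (971 + 10) + 3 = 981 + 3 = 984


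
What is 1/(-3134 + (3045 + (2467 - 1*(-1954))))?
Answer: 1/4332 ≈ 0.00023084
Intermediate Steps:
1/(-3134 + (3045 + (2467 - 1*(-1954)))) = 1/(-3134 + (3045 + (2467 + 1954))) = 1/(-3134 + (3045 + 4421)) = 1/(-3134 + 7466) = 1/4332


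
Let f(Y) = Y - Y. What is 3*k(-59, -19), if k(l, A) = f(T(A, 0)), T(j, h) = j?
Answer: 0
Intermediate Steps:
f(Y) = 0
k(l, A) = 0
3*k(-59, -19) = 3*0 = 0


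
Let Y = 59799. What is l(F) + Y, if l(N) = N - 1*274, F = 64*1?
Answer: 59589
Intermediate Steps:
F = 64
l(N) = -274 + N (l(N) = N - 274 = -274 + N)
l(F) + Y = (-274 + 64) + 59799 = -210 + 59799 = 59589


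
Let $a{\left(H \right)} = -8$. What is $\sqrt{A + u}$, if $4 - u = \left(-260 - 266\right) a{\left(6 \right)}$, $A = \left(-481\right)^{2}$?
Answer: $\sqrt{227157} \approx 476.61$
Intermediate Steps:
$A = 231361$
$u = -4204$ ($u = 4 - \left(-260 - 266\right) \left(-8\right) = 4 - \left(-526\right) \left(-8\right) = 4 - 4208 = -4204$)
$\sqrt{A + u} = \sqrt{231361 - 4204} = \sqrt{227157}$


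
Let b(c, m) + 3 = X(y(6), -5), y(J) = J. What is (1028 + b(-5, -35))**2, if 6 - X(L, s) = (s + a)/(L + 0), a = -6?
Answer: 38402809/36 ≈ 1.0667e+6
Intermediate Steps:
X(L, s) = 6 - (-6 + s)/L (X(L, s) = 6 - (s - 6)/(L + 0) = 6 - (-6 + s)/L)
b(c, m) = 29/6 (b(c, m) = -3 + (6 - 1*(-5) + 6*6)/6 = -3 + (6 + 5 + 36)/6 = -3 + (1/6)*47 = -3 + 47/6 = 29/6)
(1028 + b(-5, -35))**2 = (1028 + 29/6)**2 = (6197/6)**2 = 38402809/36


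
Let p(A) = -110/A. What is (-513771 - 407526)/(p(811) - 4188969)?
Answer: 747171867/3397253969 ≈ 0.21993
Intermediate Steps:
(-513771 - 407526)/(p(811) - 4188969) = (-513771 - 407526)/(-110/811 - 4188969) = -921297/(-110*1/811 - 4188969) = -921297/(-110/811 - 4188969) = -921297/(-3397253969/811) = -921297*(-811/3397253969) = 747171867/3397253969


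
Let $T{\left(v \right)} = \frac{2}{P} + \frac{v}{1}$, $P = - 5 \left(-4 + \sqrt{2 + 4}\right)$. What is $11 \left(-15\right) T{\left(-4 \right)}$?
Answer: $\frac{3168}{5} - \frac{33 \sqrt{6}}{5} \approx 617.43$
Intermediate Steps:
$P = 20 - 5 \sqrt{6}$ ($P = - 5 \left(-4 + \sqrt{6}\right) = 20 - 5 \sqrt{6} \approx 7.7525$)
$T{\left(v \right)} = v + \frac{2}{20 - 5 \sqrt{6}}$ ($T{\left(v \right)} = \frac{2}{20 - 5 \sqrt{6}} + \frac{v}{1} = \frac{2}{20 - 5 \sqrt{6}} + v 1 = \frac{2}{20 - 5 \sqrt{6}} + v = v + \frac{2}{20 - 5 \sqrt{6}}$)
$11 \left(-15\right) T{\left(-4 \right)} = 11 \left(-15\right) \left(\frac{4}{25} - 4 + \frac{\sqrt{6}}{25}\right) = - 165 \left(- \frac{96}{25} + \frac{\sqrt{6}}{25}\right) = \frac{3168}{5} - \frac{33 \sqrt{6}}{5}$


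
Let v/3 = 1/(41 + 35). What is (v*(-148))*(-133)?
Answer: 777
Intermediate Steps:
v = 3/76 (v = 3/(41 + 35) = 3/76 ≈ 0.039474)
(v*(-148))*(-133) = ((3/76)*(-148))*(-133) = -111/19*(-133) = 777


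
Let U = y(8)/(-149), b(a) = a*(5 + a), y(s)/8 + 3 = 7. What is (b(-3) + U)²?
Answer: 857476/22201 ≈ 38.623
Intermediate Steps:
y(s) = 32 (y(s) = -24 + 8*7 = -24 + 56 = 32)
U = -32/149 (U = 32/(-149) = 32*(-1/149) = -32/149 ≈ -0.21477)
(b(-3) + U)² = (-3*(5 - 3) - 32/149)² = (-3*2 - 32/149)² = (-6 - 32/149)² = (-926/149)² = 857476/22201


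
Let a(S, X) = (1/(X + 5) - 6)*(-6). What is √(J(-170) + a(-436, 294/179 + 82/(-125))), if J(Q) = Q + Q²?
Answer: 8*√822772871/1353 ≈ 169.60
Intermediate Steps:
a(S, X) = 36 - 6/(5 + X) (a(S, X) = (1/(5 + X) - 6)*(-6) = (-6 + 1/(5 + X))*(-6) = 36 - 6/(5 + X))
√(J(-170) + a(-436, 294/179 + 82/(-125))) = √(-170*(1 - 170) + 6*(29 + 6*(294/179 + 82/(-125)))/(5 + (294/179 + 82/(-125)))) = √(-170*(-169) + 6*(29 + 6*(294*(1/179) + 82*(-1/125)))/(5 + (294*(1/179) + 82*(-1/125)))) = √(28730 + 6*(29 + 6*(294/179 - 82/125))/(5 + (294/179 - 82/125))) = √(28730 + 6*(29 + 6*(22072/22375))/(5 + 22072/22375)) = √(28730 + 6*(29 + 132432/22375)/(133947/22375)) = √(28730 + 6*(22375/133947)*(781307/22375)) = √(28730 + 1562614/44649) = √(1284328384/44649) = 8*√822772871/1353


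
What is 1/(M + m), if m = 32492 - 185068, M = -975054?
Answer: -1/1127630 ≈ -8.8682e-7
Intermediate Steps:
m = -152576
1/(M + m) = 1/(-975054 - 152576) = 1/(-1127630) = -1/1127630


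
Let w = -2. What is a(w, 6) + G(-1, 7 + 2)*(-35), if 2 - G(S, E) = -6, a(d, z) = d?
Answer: -282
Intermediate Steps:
G(S, E) = 8 (G(S, E) = 2 - 1*(-6) = 2 + 6 = 8)
a(w, 6) + G(-1, 7 + 2)*(-35) = -2 + 8*(-35) = -2 - 280 = -282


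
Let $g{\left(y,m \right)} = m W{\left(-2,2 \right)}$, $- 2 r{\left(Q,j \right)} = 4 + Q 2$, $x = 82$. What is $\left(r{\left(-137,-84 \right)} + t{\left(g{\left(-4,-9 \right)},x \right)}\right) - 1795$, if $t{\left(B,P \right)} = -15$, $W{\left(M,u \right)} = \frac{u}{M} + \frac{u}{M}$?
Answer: $-1675$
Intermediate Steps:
$r{\left(Q,j \right)} = -2 - Q$ ($r{\left(Q,j \right)} = - \frac{4 + Q 2}{2} = - \frac{4 + 2 Q}{2} = -2 - Q$)
$W{\left(M,u \right)} = \frac{2 u}{M}$
$g{\left(y,m \right)} = - 2 m$ ($g{\left(y,m \right)} = m 2 \cdot 2 \frac{1}{-2} = m 2 \cdot 2 \left(- \frac{1}{2}\right) = m \left(-2\right) = - 2 m$)
$\left(r{\left(-137,-84 \right)} + t{\left(g{\left(-4,-9 \right)},x \right)}\right) - 1795 = \left(\left(-2 - -137\right) - 15\right) - 1795 = \left(\left(-2 + 137\right) - 15\right) - 1795 = \left(135 - 15\right) - 1795 = 120 - 1795 = -1675$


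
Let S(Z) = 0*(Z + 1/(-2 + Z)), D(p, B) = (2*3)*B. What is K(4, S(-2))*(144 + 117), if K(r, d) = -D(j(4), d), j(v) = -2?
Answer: 0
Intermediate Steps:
D(p, B) = 6*B
S(Z) = 0
K(r, d) = -6*d
K(4, S(-2))*(144 + 117) = (-6*0)*(144 + 117) = 0*261 = 0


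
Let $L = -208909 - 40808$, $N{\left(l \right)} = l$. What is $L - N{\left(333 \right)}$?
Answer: $-250050$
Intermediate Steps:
$L = -249717$ ($L = -208909 - 40808 = -249717$)
$L - N{\left(333 \right)} = -249717 - 333 = -250050$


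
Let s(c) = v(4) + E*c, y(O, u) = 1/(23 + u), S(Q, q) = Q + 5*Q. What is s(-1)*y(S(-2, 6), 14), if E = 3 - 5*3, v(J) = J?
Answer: 16/37 ≈ 0.43243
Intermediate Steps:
E = -12 (E = 3 - 15 = -12)
S(Q, q) = 6*Q
s(c) = 4 - 12*c
s(-1)*y(S(-2, 6), 14) = (4 - 12*(-1))/(23 + 14) = (4 + 12)/37 = 16*(1/37) = 16/37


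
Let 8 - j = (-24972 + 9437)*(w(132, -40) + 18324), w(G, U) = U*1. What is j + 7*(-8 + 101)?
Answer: 284042599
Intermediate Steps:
w(G, U) = U
j = 284041948 (j = 8 - (-24972 + 9437)*(-40 + 18324) = 8 - (-15535)*18284 = 8 - 1*(-284041940) = 8 + 284041940 = 284041948)
j + 7*(-8 + 101) = 284041948 + 7*(-8 + 101) = 284041948 + 7*93 = 284041948 + 651 = 284042599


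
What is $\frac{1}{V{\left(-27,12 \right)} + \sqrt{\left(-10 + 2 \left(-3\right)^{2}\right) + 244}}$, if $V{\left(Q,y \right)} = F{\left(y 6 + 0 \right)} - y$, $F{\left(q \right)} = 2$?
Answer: $\frac{5}{76} + \frac{3 \sqrt{7}}{76} \approx 0.17023$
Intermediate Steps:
$V{\left(Q,y \right)} = 2 - y$
$\frac{1}{V{\left(-27,12 \right)} + \sqrt{\left(-10 + 2 \left(-3\right)^{2}\right) + 244}} = \frac{1}{\left(2 - 12\right) + \sqrt{\left(-10 + 2 \left(-3\right)^{2}\right) + 244}} = \frac{1}{\left(2 - 12\right) + \sqrt{\left(-10 + 2 \cdot 9\right) + 244}} = \frac{1}{-10 + \sqrt{\left(-10 + 18\right) + 244}} = \frac{1}{-10 + \sqrt{8 + 244}} = \frac{1}{-10 + \sqrt{252}} = \frac{1}{-10 + 6 \sqrt{7}}$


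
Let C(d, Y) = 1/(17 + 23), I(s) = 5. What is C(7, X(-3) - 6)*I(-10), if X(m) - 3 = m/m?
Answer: ⅛ ≈ 0.12500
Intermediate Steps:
X(m) = 4 (X(m) = 3 + m/m = 3 + 1 = 4)
C(d, Y) = 1/40
C(7, X(-3) - 6)*I(-10) = (1/40)*5 = ⅛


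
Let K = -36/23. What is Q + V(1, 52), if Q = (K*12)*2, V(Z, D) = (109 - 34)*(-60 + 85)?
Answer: 42261/23 ≈ 1837.4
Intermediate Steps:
K = -36/23 (K = -36*1/23 = -36/23 ≈ -1.5652)
V(Z, D) = 1875 (V(Z, D) = 75*25 = 1875)
Q = -864/23 (Q = -36/23*12*2 = -432/23*2 = -864/23 ≈ -37.565)
Q + V(1, 52) = -864/23 + 1875 = 42261/23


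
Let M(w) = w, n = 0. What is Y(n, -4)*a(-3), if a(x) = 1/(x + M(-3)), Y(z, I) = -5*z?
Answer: 0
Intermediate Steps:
a(x) = 1/(-3 + x) (a(x) = 1/(x - 3) = 1/(-3 + x))
Y(n, -4)*a(-3) = (-5*0)/(-3 - 3) = 0/(-6) = 0*(-⅙) = 0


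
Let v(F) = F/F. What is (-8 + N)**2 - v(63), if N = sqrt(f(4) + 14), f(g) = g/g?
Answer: 78 - 16*sqrt(15) ≈ 16.032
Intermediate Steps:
v(F) = 1
f(g) = 1
N = sqrt(15) (N = sqrt(1 + 14) = sqrt(15) ≈ 3.8730)
(-8 + N)**2 - v(63) = (-8 + sqrt(15))**2 - 1*1 = (-8 + sqrt(15))**2 - 1 = -1 + (-8 + sqrt(15))**2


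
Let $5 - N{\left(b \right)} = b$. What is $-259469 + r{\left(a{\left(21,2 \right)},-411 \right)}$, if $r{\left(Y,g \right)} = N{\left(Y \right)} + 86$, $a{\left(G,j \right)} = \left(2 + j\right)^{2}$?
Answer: $-259394$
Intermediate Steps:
$N{\left(b \right)} = 5 - b$
$r{\left(Y,g \right)} = 91 - Y$ ($r{\left(Y,g \right)} = \left(5 - Y\right) + 86 = 91 - Y$)
$-259469 + r{\left(a{\left(21,2 \right)},-411 \right)} = -259469 + \left(91 - \left(2 + 2\right)^{2}\right) = -259469 + \left(91 - 4^{2}\right) = -259469 + \left(91 - 16\right) = -259469 + 75 = -259394$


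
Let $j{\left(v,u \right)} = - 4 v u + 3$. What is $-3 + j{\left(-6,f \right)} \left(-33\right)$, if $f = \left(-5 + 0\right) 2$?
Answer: $7818$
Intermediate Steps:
$f = -10$ ($f = \left(-5\right) 2 = -10$)
$j{\left(v,u \right)} = 3 - 4 u v$ ($j{\left(v,u \right)} = - 4 u v + 3 = 3 - 4 u v$)
$-3 + j{\left(-6,f \right)} \left(-33\right) = -3 + \left(3 - \left(-40\right) \left(-6\right)\right) \left(-33\right) = -3 + \left(3 - 240\right) \left(-33\right) = -3 - -7821 = -3 + 7821 = 7818$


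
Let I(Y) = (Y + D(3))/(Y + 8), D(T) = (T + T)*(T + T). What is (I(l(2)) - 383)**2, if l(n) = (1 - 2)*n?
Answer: 1281424/9 ≈ 1.4238e+5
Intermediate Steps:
l(n) = -n
D(T) = 4*T**2 (D(T) = (2*T)*(2*T) = 4*T**2)
I(Y) = (36 + Y)/(8 + Y) (I(Y) = (Y + 4*3**2)/(Y + 8) = (Y + 4*9)/(8 + Y) = (Y + 36)/(8 + Y) = (36 + Y)/(8 + Y))
(I(l(2)) - 383)**2 = ((36 - 1*2)/(8 - 1*2) - 383)**2 = ((36 - 2)/(8 - 2) - 383)**2 = (34/6 - 383)**2 = ((1/6)*34 - 383)**2 = (17/3 - 383)**2 = (-1132/3)**2 = 1281424/9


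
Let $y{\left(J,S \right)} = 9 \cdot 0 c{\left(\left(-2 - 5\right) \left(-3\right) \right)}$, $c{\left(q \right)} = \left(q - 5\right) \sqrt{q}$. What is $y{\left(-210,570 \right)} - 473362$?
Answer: $-473362$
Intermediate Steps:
$c{\left(q \right)} = \sqrt{q} \left(-5 + q\right)$ ($c{\left(q \right)} = \left(-5 + q\right) \sqrt{q} = \sqrt{q} \left(-5 + q\right)$)
$y{\left(J,S \right)} = 0$ ($y{\left(J,S \right)} = 9 \cdot 0 \sqrt{\left(-2 - 5\right) \left(-3\right)} \left(-5 + \left(-2 - 5\right) \left(-3\right)\right) = 0 \sqrt{\left(-7\right) \left(-3\right)} \left(-5 - -21\right) = 0 \sqrt{21} \left(-5 + 21\right) = 0 \sqrt{21} \cdot 16 = 0 \cdot 16 \sqrt{21} = 0$)
$y{\left(-210,570 \right)} - 473362 = 0 - 473362 = -473362$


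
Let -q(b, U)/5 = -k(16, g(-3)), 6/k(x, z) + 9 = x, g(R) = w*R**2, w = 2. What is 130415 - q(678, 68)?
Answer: 912875/7 ≈ 1.3041e+5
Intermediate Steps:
g(R) = 2*R**2
k(x, z) = 6/(-9 + x)
q(b, U) = 30/7 (q(b, U) = -(-5)*6/(-9 + 16) = -(-5)*6/7 = -5*(-6/7) = 30/7)
130415 - q(678, 68) = 130415 - 1*30/7 = 130415 - 30/7 = 912875/7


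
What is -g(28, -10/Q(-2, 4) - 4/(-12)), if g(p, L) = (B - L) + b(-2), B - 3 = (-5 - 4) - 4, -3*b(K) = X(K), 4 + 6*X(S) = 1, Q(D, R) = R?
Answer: 23/3 ≈ 7.6667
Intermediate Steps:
X(S) = -½ (X(S) = -⅔ + (⅙)*1 = -⅔ + ⅙ = -½)
b(K) = ⅙ (b(K) = -⅓*(-½) = ⅙)
B = -10 (B = 3 + ((-5 - 4) - 4) = 3 + (-9 - 4) = 3 - 13 = -10)
g(p, L) = -59/6 - L (g(p, L) = (-10 - L) + ⅙ = -59/6 - L)
-g(28, -10/Q(-2, 4) - 4/(-12)) = -(-59/6 - (-10/4 - 4/(-12))) = -(-59/6 - (-10*¼ - 4*(-1/12))) = -(-59/6 - (-5/2 + ⅓)) = -(-59/6 - 1*(-13/6)) = -(-59/6 + 13/6) = -1*(-23/3) = 23/3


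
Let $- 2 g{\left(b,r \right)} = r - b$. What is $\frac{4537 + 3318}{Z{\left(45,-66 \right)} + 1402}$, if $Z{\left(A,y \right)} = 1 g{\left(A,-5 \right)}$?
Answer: $\frac{7855}{1427} \approx 5.5046$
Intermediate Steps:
$g{\left(b,r \right)} = \frac{b}{2} - \frac{r}{2}$ ($g{\left(b,r \right)} = - \frac{r - b}{2} = \frac{b}{2} - \frac{r}{2}$)
$Z{\left(A,y \right)} = \frac{5}{2} + \frac{A}{2}$ ($Z{\left(A,y \right)} = 1 \left(\frac{A}{2} - - \frac{5}{2}\right) = 1 \left(\frac{A}{2} + \frac{5}{2}\right) = 1 \left(\frac{5}{2} + \frac{A}{2}\right) = \frac{5}{2} + \frac{A}{2}$)
$\frac{4537 + 3318}{Z{\left(45,-66 \right)} + 1402} = \frac{4537 + 3318}{\left(\frac{5}{2} + \frac{1}{2} \cdot 45\right) + 1402} = \frac{7855}{\left(\frac{5}{2} + \frac{45}{2}\right) + 1402} = \frac{7855}{25 + 1402} = \frac{7855}{1427}$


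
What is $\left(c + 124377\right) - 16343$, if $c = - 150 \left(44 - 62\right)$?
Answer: $110734$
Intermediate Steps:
$c = 2700$ ($c = \left(-150\right) \left(-18\right) = 2700$)
$\left(c + 124377\right) - 16343 = \left(2700 + 124377\right) - 16343 = 127077 - 16343 = 110734$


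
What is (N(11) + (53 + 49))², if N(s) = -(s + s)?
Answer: 6400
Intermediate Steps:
N(s) = -2*s
(N(11) + (53 + 49))² = (-2*11 + (53 + 49))² = (-22 + 102)² = 80² = 6400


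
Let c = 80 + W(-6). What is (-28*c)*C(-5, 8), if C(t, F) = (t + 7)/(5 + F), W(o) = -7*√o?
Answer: -4480/13 + 392*I*√6/13 ≈ -344.62 + 73.862*I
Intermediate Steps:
C(t, F) = (7 + t)/(5 + F)
c = 80 - 7*I*√6 ≈ 80.0 - 17.146*I
(-28*c)*C(-5, 8) = (-28*(80 - 7*I*√6))*((7 - 5)/(5 + 8)) = (-2240 + 196*I*√6)*(2/13) = -4480/13 + 392*I*√6/13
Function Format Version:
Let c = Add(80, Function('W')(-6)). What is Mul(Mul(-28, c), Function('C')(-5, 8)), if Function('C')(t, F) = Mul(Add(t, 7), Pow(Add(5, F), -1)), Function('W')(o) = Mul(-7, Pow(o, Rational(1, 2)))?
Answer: Add(Rational(-4480, 13), Mul(Rational(392, 13), I, Pow(6, Rational(1, 2)))) ≈ Add(-344.62, Mul(73.862, I))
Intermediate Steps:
Function('C')(t, F) = Mul(Pow(Add(5, F), -1), Add(7, t)) (Function('C')(t, F) = Mul(Add(7, t), Pow(Add(5, F), -1)) = Mul(Pow(Add(5, F), -1), Add(7, t)))
c = Add(80, Mul(-7, I, Pow(6, Rational(1, 2)))) (c = Add(80, Mul(-7, Pow(-6, Rational(1, 2)))) = Add(80, Mul(-7, Mul(I, Pow(6, Rational(1, 2))))) = Add(80, Mul(-7, I, Pow(6, Rational(1, 2)))) ≈ Add(80.000, Mul(-17.146, I)))
Mul(Mul(-28, c), Function('C')(-5, 8)) = Mul(Mul(-28, Add(80, Mul(-7, I, Pow(6, Rational(1, 2))))), Mul(Pow(Add(5, 8), -1), Add(7, -5))) = Mul(Add(-2240, Mul(196, I, Pow(6, Rational(1, 2)))), Mul(Pow(13, -1), 2)) = Mul(Add(-2240, Mul(196, I, Pow(6, Rational(1, 2)))), Mul(Rational(1, 13), 2)) = Mul(Add(-2240, Mul(196, I, Pow(6, Rational(1, 2)))), Rational(2, 13)) = Add(Rational(-4480, 13), Mul(Rational(392, 13), I, Pow(6, Rational(1, 2))))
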